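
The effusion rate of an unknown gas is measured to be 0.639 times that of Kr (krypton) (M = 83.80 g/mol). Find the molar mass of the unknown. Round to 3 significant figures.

Graham's law gives rate_X/rate_Kr = √(M_Kr/M_X).
0.639 = √(83.80/M_X)
M_X = 83.80 / 0.639² = 83.80 / 0.4083 = 205 g/mol

205 g/mol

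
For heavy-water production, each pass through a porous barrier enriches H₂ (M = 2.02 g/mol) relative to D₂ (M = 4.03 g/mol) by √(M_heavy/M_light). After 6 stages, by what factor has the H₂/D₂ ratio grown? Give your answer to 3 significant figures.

After 6 stages the ratio has grown by (√(4.03/2.02))^6 = (4.03/2.02)^(6/2).
= 1.99505^3 = 7.94.

7.94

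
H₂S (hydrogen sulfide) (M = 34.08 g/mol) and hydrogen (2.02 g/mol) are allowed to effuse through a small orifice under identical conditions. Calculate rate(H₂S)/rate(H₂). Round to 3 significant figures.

Since effusion rate ∝ 1/√M, rate_H₂S/rate_H₂ = √(M_H₂/M_H₂S) = √(2.02/34.08) = √0.05927 = 0.243.

0.243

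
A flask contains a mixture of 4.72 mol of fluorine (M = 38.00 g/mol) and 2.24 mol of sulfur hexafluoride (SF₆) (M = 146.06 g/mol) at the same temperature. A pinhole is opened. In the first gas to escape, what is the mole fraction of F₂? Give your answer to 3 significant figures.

0.805

Rate_i ∝ x_i/√M_i (Graham's law weighted by mole fraction), so the effusate composition follows n_i/√M_i.
x_F₂(eff) = (n_F₂/√M_F₂) / (n_F₂/√M_F₂ + n_SF₆/√M_SF₆)
= (4.72/√38.00) / (4.72/√38.00 + 2.24/√146.06) = 0.7657/(0.7657 + 0.1853) = 0.805.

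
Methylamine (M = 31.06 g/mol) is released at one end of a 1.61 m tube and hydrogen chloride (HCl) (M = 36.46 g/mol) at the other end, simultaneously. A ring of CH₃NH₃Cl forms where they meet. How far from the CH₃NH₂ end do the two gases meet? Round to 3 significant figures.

Distances travelled in equal time are proportional to diffusion rates, so d_CH₃NH₂/d_HCl = √(M_HCl/M_CH₃NH₂) = √(36.46/31.06) = 1.083.
With d_CH₃NH₂ + d_HCl = 1.61 m, d_HCl = 1.61/(1 + 1.083) = 0.7728 m.
d_CH₃NH₂ = 1.61 − 0.7728 = 0.837 m.

0.837 m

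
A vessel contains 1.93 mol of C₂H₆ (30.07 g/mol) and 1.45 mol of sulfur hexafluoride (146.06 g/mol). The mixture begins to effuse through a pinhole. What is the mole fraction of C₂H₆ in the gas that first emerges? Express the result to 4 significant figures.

Rate_i ∝ x_i/√M_i (Graham's law weighted by mole fraction), so the effusate composition follows n_i/√M_i.
x_C₂H₆(eff) = (n_C₂H₆/√M_C₂H₆) / (n_C₂H₆/√M_C₂H₆ + n_SF₆/√M_SF₆)
= (1.93/√30.07) / (1.93/√30.07 + 1.45/√146.06) = 0.3520/(0.3520 + 0.1200) = 0.7458.

0.7458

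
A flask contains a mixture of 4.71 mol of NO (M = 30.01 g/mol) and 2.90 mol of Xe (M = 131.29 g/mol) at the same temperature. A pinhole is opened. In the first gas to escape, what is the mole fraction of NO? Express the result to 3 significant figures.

The effusion rate of species i is ∝ p_i/√M_i ∝ n_i/√M_i.
So x_NO in the escaping gas = (n_NO/√M_NO) / Σ(n_i/√M_i)
= (4.71/√30.01) / (4.71/√30.01 + 2.90/√131.29) = 0.8598/(0.8598 + 0.2531) = 0.773.

0.773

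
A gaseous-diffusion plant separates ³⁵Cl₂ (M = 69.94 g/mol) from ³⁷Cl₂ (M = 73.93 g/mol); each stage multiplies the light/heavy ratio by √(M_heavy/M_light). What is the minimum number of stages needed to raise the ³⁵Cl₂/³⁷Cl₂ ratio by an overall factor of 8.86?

Single-stage factor α = √(73.93/69.94), so ln α = ½ ln(1.05705) = 0.02774.
Need α^N ≥ 8.86 ⇒ N ≥ ln(8.86) / ln α = 2.182 / 0.02774 = 78.64.
Rounding up, N = 79 stages.

79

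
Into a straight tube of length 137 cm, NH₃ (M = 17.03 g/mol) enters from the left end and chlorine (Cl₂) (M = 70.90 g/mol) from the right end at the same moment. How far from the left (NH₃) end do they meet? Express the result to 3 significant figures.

91.9 cm

The fronts meet when d_NH₃ + d_Cl₂ = L with d_NH₃/d_Cl₂ = √(M_Cl₂/M_NH₃) (Graham's law). Here √(M_Cl₂/M_NH₃) = √(70.90/17.03) = 2.040.
With d_NH₃ + d_Cl₂ = 137 cm, d_Cl₂ = 137/(1 + 2.040) = 45.06 cm.
d_NH₃ = 137 − 45.06 = 91.9 cm.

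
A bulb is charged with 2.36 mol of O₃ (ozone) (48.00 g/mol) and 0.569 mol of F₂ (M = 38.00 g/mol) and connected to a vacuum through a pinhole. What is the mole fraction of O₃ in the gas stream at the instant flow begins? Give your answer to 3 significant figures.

0.787

Effusion rate of each component ∝ n_i/√M_i (partial pressure × 1/√M).
x_O₃(eff) = (n_O₃/√M_O₃) / (n_O₃/√M_O₃ + n_F₂/√M_F₂)
= (2.36/√48.00) / (2.36/√48.00 + 0.569/√38.00) = 0.3406/(0.3406 + 0.09230) = 0.787.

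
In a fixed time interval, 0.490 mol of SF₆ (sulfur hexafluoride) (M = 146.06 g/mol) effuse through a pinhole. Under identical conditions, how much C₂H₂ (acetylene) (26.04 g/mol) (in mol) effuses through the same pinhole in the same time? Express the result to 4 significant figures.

1.160 mol

From Graham's law, rate_C₂H₂/rate_SF₆ = √(M_SF₆/M_C₂H₂) = √(146.06/26.04) = √5.609 = 2.368.
So the amount for C₂H₂ is 0.490 × 2.368 = 1.160 mol.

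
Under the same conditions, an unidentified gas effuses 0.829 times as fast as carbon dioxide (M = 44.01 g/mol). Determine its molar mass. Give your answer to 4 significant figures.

Graham's law gives rate_X/rate_CO₂ = √(M_CO₂/M_X).
0.829 = √(44.01/M_X)
M_X = 44.01 / 0.829² = 44.01 / 0.6872 = 64.04 g/mol

64.04 g/mol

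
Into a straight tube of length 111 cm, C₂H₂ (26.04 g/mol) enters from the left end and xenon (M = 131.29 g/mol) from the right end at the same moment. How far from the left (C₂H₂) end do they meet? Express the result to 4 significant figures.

76.80 cm

The fronts meet when d_C₂H₂ + d_Xe = L with d_C₂H₂/d_Xe = √(M_Xe/M_C₂H₂) (Graham's law). Here √(M_Xe/M_C₂H₂) = √(131.29/26.04) = 2.245.
With d_C₂H₂ + d_Xe = 111 cm, d_Xe = 111/(1 + 2.245) = 34.20 cm.
d_C₂H₂ = 111 − 34.20 = 76.80 cm.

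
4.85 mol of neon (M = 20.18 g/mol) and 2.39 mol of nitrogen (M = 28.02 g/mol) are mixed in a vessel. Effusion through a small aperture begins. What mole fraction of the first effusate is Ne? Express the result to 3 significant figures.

Each component's effusion rate ∝ (its partial pressure)·(1/√M) ∝ n_i/√M_i.
Mole fraction of Ne in the effusate = (n_Ne/√M_Ne) / (n_Ne/√M_Ne + n_N₂/√M_N₂)
= (4.85/√20.18) / (4.85/√20.18 + 2.39/√28.02) = 1.080/(1.080 + 0.4515) = 0.705.

0.705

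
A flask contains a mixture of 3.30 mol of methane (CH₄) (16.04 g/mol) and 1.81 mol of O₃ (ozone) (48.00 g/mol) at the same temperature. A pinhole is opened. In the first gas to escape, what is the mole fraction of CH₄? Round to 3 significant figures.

Rate_i ∝ x_i/√M_i (Graham's law weighted by mole fraction), so the effusate composition follows n_i/√M_i.
Mole fraction of CH₄ in the effusate = (n_CH₄/√M_CH₄) / (n_CH₄/√M_CH₄ + n_O₃/√M_O₃)
= (3.30/√16.04) / (3.30/√16.04 + 1.81/√48.00) = 0.8240/(0.8240 + 0.2613) = 0.759.

0.759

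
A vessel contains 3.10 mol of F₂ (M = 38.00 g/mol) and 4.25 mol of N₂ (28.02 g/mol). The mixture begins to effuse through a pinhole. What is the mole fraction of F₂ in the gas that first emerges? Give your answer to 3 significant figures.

The effusion rate of species i is ∝ p_i/√M_i ∝ n_i/√M_i.
So x_F₂ in the escaping gas = (n_F₂/√M_F₂) / Σ(n_i/√M_i)
= (3.10/√38.00) / (3.10/√38.00 + 4.25/√28.02) = 0.5029/(0.5029 + 0.8029) = 0.385.

0.385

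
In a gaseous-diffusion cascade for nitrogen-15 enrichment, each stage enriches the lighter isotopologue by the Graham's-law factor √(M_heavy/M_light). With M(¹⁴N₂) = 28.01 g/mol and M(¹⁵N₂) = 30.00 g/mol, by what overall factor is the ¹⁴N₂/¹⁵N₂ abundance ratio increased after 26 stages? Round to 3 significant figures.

2.44

Each stage multiplies the ratio by α = √(30.00/28.01), so after 26 stages the overall factor is α^26 = (30.00/28.01)^(26/2).
= 1.07105^13 = 2.44.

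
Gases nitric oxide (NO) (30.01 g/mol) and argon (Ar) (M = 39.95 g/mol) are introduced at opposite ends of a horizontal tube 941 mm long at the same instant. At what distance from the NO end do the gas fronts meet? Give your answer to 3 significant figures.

The fronts meet when d_NO + d_Ar = L with d_NO/d_Ar = √(M_Ar/M_NO) (Graham's law). Here √(M_Ar/M_NO) = √(39.95/30.01) = 1.154.
With d_NO + d_Ar = 941 mm, d_Ar = 941/(1 + 1.154) = 436.9 mm.
d_NO = 941 − 436.9 = 504 mm.

504 mm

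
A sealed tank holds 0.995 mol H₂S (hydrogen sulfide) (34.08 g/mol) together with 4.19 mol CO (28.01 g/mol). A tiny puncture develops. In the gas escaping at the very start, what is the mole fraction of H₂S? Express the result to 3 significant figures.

0.177

Effusion rate of each component ∝ n_i/√M_i (partial pressure × 1/√M).
So x_H₂S in the escaping gas = (n_H₂S/√M_H₂S) / Σ(n_i/√M_i)
= (0.995/√34.08) / (0.995/√34.08 + 4.19/√28.01) = 0.1704/(0.1704 + 0.7917) = 0.177.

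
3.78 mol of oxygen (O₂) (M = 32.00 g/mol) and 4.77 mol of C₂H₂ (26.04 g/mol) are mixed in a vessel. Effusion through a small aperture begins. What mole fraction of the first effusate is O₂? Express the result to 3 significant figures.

0.417

Rate_i ∝ x_i/√M_i (Graham's law weighted by mole fraction), so the effusate composition follows n_i/√M_i.
x_O₂(eff) = (n_O₂/√M_O₂) / (n_O₂/√M_O₂ + n_C₂H₂/√M_C₂H₂)
= (3.78/√32.00) / (3.78/√32.00 + 4.77/√26.04) = 0.6682/(0.6682 + 0.9348) = 0.417.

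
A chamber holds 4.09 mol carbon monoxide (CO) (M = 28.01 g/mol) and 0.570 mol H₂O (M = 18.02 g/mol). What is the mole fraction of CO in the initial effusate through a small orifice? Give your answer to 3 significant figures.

0.852

Rate_i ∝ x_i/√M_i (Graham's law weighted by mole fraction), so the effusate composition follows n_i/√M_i.
So x_CO in the escaping gas = (n_CO/√M_CO) / Σ(n_i/√M_i)
= (4.09/√28.01) / (4.09/√28.01 + 0.570/√18.02) = 0.7728/(0.7728 + 0.1343) = 0.852.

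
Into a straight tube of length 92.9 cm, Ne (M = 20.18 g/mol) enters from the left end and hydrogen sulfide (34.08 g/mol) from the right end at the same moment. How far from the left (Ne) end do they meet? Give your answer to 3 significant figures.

52.5 cm

Distances travelled in equal time are proportional to diffusion rates, so d_Ne/d_H₂S = √(M_H₂S/M_Ne) = √(34.08/20.18) = 1.300.
With d_Ne + d_H₂S = 92.9 cm, d_H₂S = 92.9/(1 + 1.300) = 40.40 cm.
d_Ne = 92.9 − 40.40 = 52.5 cm.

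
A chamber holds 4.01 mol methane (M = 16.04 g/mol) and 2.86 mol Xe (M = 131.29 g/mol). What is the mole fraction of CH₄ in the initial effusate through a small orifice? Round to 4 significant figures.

0.8005

Effusion rate of each component ∝ n_i/√M_i (partial pressure × 1/√M).
Mole fraction of CH₄ in the effusate = (n_CH₄/√M_CH₄) / (n_CH₄/√M_CH₄ + n_Xe/√M_Xe)
= (4.01/√16.04) / (4.01/√16.04 + 2.86/√131.29) = 1.001/(1.001 + 0.2496) = 0.8005.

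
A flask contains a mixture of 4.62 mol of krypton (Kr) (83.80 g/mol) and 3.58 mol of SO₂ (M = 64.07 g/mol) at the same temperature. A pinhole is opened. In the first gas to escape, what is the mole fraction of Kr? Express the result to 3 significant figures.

The effusion rate of species i is ∝ p_i/√M_i ∝ n_i/√M_i.
So x_Kr in the escaping gas = (n_Kr/√M_Kr) / Σ(n_i/√M_i)
= (4.62/√83.80) / (4.62/√83.80 + 3.58/√64.07) = 0.5047/(0.5047 + 0.4473) = 0.530.

0.530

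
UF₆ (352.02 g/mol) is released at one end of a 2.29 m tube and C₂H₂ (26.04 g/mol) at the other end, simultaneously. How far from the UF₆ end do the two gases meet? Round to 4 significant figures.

0.4897 m

Graham's law gives d_UF₆/d_C₂H₂ = rate_UF₆/rate_C₂H₂ = √(M_C₂H₂/M_UF₆) = √(26.04/352.02) = 0.2720.
With d_UF₆ + d_C₂H₂ = 2.29 m, d_C₂H₂ = 2.29/(1 + 0.2720) = 1.800 m.
d_UF₆ = 2.29 − 1.800 = 0.4897 m.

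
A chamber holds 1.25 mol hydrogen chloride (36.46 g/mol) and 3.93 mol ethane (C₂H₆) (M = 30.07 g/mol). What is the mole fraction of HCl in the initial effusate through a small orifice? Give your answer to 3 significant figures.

Each component's effusion rate ∝ (its partial pressure)·(1/√M) ∝ n_i/√M_i.
x_HCl(eff) = (n_HCl/√M_HCl) / (n_HCl/√M_HCl + n_C₂H₆/√M_C₂H₆)
= (1.25/√36.46) / (1.25/√36.46 + 3.93/√30.07) = 0.2070/(0.2070 + 0.7167) = 0.224.

0.224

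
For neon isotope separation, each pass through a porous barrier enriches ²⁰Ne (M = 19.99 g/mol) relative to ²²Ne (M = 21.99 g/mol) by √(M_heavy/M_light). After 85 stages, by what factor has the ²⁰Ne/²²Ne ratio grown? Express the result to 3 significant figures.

57.5

After 85 stages the ratio has grown by (√(21.99/19.99))^85 = (21.99/19.99)^(85/2).
= 1.10005^(85/2) = 57.5.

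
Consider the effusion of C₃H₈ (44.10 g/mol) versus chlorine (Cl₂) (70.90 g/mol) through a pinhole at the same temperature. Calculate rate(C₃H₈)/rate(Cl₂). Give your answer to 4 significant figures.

1.268

By Graham's law, rate_C₃H₈/rate_Cl₂ = √(M_Cl₂/M_C₃H₈) = √(70.90/44.10) = √1.608 = 1.268.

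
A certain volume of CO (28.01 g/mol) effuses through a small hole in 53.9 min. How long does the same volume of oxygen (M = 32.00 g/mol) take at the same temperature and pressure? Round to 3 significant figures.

From Graham's law, t_O₂/t_CO = √(M_O₂/M_CO) = √(32.00/28.01) = √1.142 = 1.069.
So the time for O₂ is 53.9 × 1.069 = 57.6 min.

57.6 min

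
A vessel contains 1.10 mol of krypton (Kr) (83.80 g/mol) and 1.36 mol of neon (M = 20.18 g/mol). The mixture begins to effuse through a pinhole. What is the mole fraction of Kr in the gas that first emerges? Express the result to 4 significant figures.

The effusion rate of species i is ∝ p_i/√M_i ∝ n_i/√M_i.
So x_Kr in the escaping gas = (n_Kr/√M_Kr) / Σ(n_i/√M_i)
= (1.10/√83.80) / (1.10/√83.80 + 1.36/√20.18) = 0.1202/(0.1202 + 0.3027) = 0.2841.

0.2841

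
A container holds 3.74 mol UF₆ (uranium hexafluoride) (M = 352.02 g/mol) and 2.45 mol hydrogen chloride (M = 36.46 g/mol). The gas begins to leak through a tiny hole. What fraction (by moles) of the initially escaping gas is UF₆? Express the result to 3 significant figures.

0.329

Effusion rate of each component ∝ n_i/√M_i (partial pressure × 1/√M).
Mole fraction of UF₆ in the effusate = (n_UF₆/√M_UF₆) / (n_UF₆/√M_UF₆ + n_HCl/√M_HCl)
= (3.74/√352.02) / (3.74/√352.02 + 2.45/√36.46) = 0.1993/(0.1993 + 0.4057) = 0.329.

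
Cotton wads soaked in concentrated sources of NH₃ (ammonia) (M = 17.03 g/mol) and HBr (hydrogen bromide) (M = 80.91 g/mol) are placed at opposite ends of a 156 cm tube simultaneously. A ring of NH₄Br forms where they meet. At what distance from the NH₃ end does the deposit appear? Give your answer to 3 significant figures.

In equal time, each gas travels a distance ∝ its rate ∝ 1/√M, so d_NH₃/d_HBr = √(M_HBr/M_NH₃) = √(80.91/17.03) = 2.180.
With d_NH₃ + d_HBr = 156 cm, d_HBr = 156/(1 + 2.180) = 49.06 cm.
d_NH₃ = 156 − 49.06 = 107 cm.

107 cm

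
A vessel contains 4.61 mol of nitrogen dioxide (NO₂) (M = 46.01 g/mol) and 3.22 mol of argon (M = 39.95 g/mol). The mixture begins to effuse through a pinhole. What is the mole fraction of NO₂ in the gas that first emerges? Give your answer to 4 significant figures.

The effusion rate of species i is ∝ p_i/√M_i ∝ n_i/√M_i.
So x_NO₂ in the escaping gas = (n_NO₂/√M_NO₂) / Σ(n_i/√M_i)
= (4.61/√46.01) / (4.61/√46.01 + 3.22/√39.95) = 0.6796/(0.6796 + 0.5094) = 0.5716.

0.5716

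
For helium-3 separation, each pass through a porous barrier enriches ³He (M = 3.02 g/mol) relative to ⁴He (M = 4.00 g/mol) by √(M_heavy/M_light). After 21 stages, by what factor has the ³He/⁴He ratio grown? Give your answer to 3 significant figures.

19.1

After 21 stages the ratio has grown by (√(4.00/3.02))^21 = (4.00/3.02)^(21/2).
= 1.32450^(21/2) = 19.1.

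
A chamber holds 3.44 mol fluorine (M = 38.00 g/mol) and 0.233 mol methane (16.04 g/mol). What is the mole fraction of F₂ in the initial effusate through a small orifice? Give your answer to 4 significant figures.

Effusion rate of each component ∝ n_i/√M_i (partial pressure × 1/√M).
So x_F₂ in the escaping gas = (n_F₂/√M_F₂) / Σ(n_i/√M_i)
= (3.44/√38.00) / (3.44/√38.00 + 0.233/√16.04) = 0.5580/(0.5580 + 0.05818) = 0.9056.

0.9056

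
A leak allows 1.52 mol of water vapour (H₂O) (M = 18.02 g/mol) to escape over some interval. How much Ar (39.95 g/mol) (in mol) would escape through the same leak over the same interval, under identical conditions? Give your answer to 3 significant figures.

By Graham's law, rate_Ar/rate_H₂O = √(M_H₂O/M_Ar) = √(18.02/39.95) = √0.4511 = 0.6716.
So the amount for Ar is 1.52 × 0.6716 = 1.02 mol.

1.02 mol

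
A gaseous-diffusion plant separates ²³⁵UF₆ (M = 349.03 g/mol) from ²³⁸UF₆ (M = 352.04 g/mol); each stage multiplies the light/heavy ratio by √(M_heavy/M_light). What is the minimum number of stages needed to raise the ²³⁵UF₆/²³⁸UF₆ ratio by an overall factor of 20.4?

With α = √(352.04/349.03) per stage, ln α = ½ ln(1.00862) = 0.004293.
Need α^N ≥ 20.4 ⇒ N ≥ ln(20.4) / ln α = 3.016 / 0.004293 = 702.35.
Minimum whole number of stages: N = 703.

703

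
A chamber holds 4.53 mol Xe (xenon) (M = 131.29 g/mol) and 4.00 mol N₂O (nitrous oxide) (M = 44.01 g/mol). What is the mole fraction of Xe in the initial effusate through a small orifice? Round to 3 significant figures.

0.396

Each component's effusion rate ∝ (its partial pressure)·(1/√M) ∝ n_i/√M_i.
So x_Xe in the escaping gas = (n_Xe/√M_Xe) / Σ(n_i/√M_i)
= (4.53/√131.29) / (4.53/√131.29 + 4.00/√44.01) = 0.3954/(0.3954 + 0.6030) = 0.396.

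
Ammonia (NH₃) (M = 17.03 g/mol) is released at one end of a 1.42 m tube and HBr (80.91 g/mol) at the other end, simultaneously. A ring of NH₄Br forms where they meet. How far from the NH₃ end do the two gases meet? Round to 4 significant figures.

In equal time, each gas travels a distance ∝ its rate ∝ 1/√M, so d_NH₃/d_HBr = √(M_HBr/M_NH₃) = √(80.91/17.03) = 2.180.
With d_NH₃ + d_HBr = 1.42 m, d_HBr = 1.42/(1 + 2.180) = 0.4466 m.
d_NH₃ = 1.42 − 0.4466 = 0.9734 m.

0.9734 m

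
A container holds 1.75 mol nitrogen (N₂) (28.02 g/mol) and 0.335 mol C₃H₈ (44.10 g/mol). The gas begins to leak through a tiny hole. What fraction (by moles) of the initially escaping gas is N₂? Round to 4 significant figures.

0.8676

The effusion rate of species i is ∝ p_i/√M_i ∝ n_i/√M_i.
Mole fraction of N₂ in the effusate = (n_N₂/√M_N₂) / (n_N₂/√M_N₂ + n_C₃H₈/√M_C₃H₈)
= (1.75/√28.02) / (1.75/√28.02 + 0.335/√44.10) = 0.3306/(0.3306 + 0.05045) = 0.8676.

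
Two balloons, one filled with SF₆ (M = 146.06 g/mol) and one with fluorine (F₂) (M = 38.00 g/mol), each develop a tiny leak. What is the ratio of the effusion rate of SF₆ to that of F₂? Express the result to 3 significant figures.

0.510

Using Graham's law: rate_SF₆/rate_F₂ = √(M_F₂/M_SF₆) = √(38.00/146.06) = √0.2602 = 0.510.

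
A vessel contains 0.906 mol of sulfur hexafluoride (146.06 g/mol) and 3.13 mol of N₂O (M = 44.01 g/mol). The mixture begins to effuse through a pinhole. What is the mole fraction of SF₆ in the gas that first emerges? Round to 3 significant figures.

0.137

The effusion rate of species i is ∝ p_i/√M_i ∝ n_i/√M_i.
Mole fraction of SF₆ in the effusate = (n_SF₆/√M_SF₆) / (n_SF₆/√M_SF₆ + n_N₂O/√M_N₂O)
= (0.906/√146.06) / (0.906/√146.06 + 3.13/√44.01) = 0.07497/(0.07497 + 0.4718) = 0.137.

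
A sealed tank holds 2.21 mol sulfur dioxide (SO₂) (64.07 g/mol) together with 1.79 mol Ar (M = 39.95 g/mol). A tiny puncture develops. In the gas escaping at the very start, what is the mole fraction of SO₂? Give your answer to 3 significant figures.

0.494

Each component's effusion rate ∝ (its partial pressure)·(1/√M) ∝ n_i/√M_i.
x_SO₂(eff) = (n_SO₂/√M_SO₂) / (n_SO₂/√M_SO₂ + n_Ar/√M_Ar)
= (2.21/√64.07) / (2.21/√64.07 + 1.79/√39.95) = 0.2761/(0.2761 + 0.2832) = 0.494.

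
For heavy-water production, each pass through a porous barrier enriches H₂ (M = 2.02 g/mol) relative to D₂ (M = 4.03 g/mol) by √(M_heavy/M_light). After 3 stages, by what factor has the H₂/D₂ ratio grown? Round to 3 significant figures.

Each stage multiplies the ratio by α = √(4.03/2.02), so after 3 stages the overall factor is α^3 = (4.03/2.02)^(3/2).
= 1.99505^(3/2) = 2.82.

2.82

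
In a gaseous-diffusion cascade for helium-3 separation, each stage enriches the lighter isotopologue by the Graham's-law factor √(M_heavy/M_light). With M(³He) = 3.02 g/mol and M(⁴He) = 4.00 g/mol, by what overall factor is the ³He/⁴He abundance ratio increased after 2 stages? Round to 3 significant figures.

1.32

The single-stage factor is √(M_heavy/M_light), so 2 stages give [√(4.00/3.02)]^2 = (4.00/3.02)^(2/2).
= 1.32450^1 = 1.32.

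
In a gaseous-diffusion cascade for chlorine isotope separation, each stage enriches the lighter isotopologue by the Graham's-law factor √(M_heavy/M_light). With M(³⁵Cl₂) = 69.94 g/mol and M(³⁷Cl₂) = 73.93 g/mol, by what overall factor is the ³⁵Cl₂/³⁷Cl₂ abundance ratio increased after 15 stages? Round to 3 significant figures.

Each stage multiplies the ratio by α = √(73.93/69.94), so after 15 stages the overall factor is α^15 = (73.93/69.94)^(15/2).
= 1.05705^(15/2) = 1.52.

1.52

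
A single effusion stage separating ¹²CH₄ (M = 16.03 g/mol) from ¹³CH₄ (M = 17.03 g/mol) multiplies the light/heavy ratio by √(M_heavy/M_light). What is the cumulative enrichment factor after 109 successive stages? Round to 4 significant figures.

Each stage multiplies the ratio by α = √(17.03/16.03), so after 109 stages the overall factor is α^109 = (17.03/16.03)^(109/2).
= 1.06238^(109/2) = 27.06.

27.06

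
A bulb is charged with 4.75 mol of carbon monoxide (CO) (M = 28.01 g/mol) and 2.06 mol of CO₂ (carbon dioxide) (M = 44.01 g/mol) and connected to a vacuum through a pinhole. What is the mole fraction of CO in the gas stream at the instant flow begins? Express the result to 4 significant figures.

The effusion rate of species i is ∝ p_i/√M_i ∝ n_i/√M_i.
x_CO(eff) = (n_CO/√M_CO) / (n_CO/√M_CO + n_CO₂/√M_CO₂)
= (4.75/√28.01) / (4.75/√28.01 + 2.06/√44.01) = 0.8975/(0.8975 + 0.3105) = 0.7430.

0.7430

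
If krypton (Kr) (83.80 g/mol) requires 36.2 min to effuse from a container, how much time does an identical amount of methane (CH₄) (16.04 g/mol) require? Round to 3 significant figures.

Using Graham's law: t_CH₄/t_Kr = √(M_CH₄/M_Kr) = √(16.04/83.80) = √0.1914 = 0.4375.
So the time for CH₄ is 36.2 × 0.4375 = 15.8 min.

15.8 min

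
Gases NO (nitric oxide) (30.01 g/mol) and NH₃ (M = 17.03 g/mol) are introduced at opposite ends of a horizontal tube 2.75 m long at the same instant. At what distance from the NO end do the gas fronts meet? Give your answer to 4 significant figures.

1.182 m

The fronts meet when d_NO + d_NH₃ = L with d_NO/d_NH₃ = √(M_NH₃/M_NO) (Graham's law). Here √(M_NH₃/M_NO) = √(17.03/30.01) = 0.7533.
With d_NO + d_NH₃ = 2.75 m, d_NH₃ = 2.75/(1 + 0.7533) = 1.568 m.
d_NO = 2.75 − 1.568 = 1.182 m.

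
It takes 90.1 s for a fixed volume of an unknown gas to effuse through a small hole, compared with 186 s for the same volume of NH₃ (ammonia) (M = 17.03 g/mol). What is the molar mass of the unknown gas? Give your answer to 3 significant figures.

By Graham's law, t_X/t_NH₃ = √(M_X/M_NH₃).
90.1/186 = 0.4844 = √(M_X/17.03)
M_X = 17.03 × 0.4844² = 17.03 × 0.2347 = 4.00 g/mol

4.00 g/mol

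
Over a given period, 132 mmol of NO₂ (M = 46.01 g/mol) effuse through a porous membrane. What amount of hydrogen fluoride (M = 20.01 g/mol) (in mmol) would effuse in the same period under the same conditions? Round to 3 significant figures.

200 mmol

By Graham's law, rate_HF/rate_NO₂ = √(M_NO₂/M_HF) = √(46.01/20.01) = √2.299 = 1.516.
So the amount for HF is 132 × 1.516 = 200 mmol.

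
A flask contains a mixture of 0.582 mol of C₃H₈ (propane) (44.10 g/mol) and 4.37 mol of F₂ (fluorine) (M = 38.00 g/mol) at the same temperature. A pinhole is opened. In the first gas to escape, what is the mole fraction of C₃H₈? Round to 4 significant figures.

Rate_i ∝ x_i/√M_i (Graham's law weighted by mole fraction), so the effusate composition follows n_i/√M_i.
Mole fraction of C₃H₈ in the effusate = (n_C₃H₈/√M_C₃H₈) / (n_C₃H₈/√M_C₃H₈ + n_F₂/√M_F₂)
= (0.582/√44.10) / (0.582/√44.10 + 4.37/√38.00) = 0.08764/(0.08764 + 0.7089) = 0.1100.

0.1100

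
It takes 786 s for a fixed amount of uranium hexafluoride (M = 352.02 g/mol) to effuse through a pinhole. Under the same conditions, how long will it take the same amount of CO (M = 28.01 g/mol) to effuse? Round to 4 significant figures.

From Graham's law, t_CO/t_UF₆ = √(M_CO/M_UF₆) = √(28.01/352.02) = √0.07957 = 0.2821.
So the time for CO is 786 × 0.2821 = 221.7 s.

221.7 s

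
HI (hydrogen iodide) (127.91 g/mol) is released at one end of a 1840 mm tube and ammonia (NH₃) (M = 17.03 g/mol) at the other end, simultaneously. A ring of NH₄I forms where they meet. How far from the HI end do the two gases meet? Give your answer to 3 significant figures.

In equal time, each gas travels a distance ∝ its rate ∝ 1/√M, so d_HI/d_NH₃ = √(M_NH₃/M_HI) = √(17.03/127.91) = 0.3649.
With d_HI + d_NH₃ = 1840 mm, d_NH₃ = 1840/(1 + 0.3649) = 1348 mm.
d_HI = 1840 − 1348 = 492 mm.

492 mm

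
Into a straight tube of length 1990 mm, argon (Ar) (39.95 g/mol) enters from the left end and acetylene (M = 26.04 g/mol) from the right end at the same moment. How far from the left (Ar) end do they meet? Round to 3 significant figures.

889 mm

Distances travelled in equal time are proportional to diffusion rates, so d_Ar/d_C₂H₂ = √(M_C₂H₂/M_Ar) = √(26.04/39.95) = 0.8074.
With d_Ar + d_C₂H₂ = 1990 mm, d_C₂H₂ = 1990/(1 + 0.8074) = 1101 mm.
d_Ar = 1990 − 1101 = 889 mm.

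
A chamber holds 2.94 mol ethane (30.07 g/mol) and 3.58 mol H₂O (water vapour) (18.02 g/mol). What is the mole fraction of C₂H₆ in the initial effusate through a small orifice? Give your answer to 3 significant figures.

0.389

Each component's effusion rate ∝ (its partial pressure)·(1/√M) ∝ n_i/√M_i.
Mole fraction of C₂H₆ in the effusate = (n_C₂H₆/√M_C₂H₆) / (n_C₂H₆/√M_C₂H₆ + n_H₂O/√M_H₂O)
= (2.94/√30.07) / (2.94/√30.07 + 3.58/√18.02) = 0.5361/(0.5361 + 0.8433) = 0.389.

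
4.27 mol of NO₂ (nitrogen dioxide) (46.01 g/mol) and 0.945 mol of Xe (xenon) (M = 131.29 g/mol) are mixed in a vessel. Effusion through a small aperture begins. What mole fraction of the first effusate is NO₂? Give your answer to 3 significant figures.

0.884

Rate_i ∝ x_i/√M_i (Graham's law weighted by mole fraction), so the effusate composition follows n_i/√M_i.
So x_NO₂ in the escaping gas = (n_NO₂/√M_NO₂) / Σ(n_i/√M_i)
= (4.27/√46.01) / (4.27/√46.01 + 0.945/√131.29) = 0.6295/(0.6295 + 0.08247) = 0.884.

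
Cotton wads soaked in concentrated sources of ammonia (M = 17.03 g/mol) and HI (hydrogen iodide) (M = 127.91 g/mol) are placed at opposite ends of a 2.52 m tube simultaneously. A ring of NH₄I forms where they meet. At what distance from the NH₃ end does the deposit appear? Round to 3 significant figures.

1.85 m

Graham's law gives d_NH₃/d_HI = rate_NH₃/rate_HI = √(M_HI/M_NH₃) = √(127.91/17.03) = 2.741.
With d_NH₃ + d_HI = 2.52 m, d_HI = 2.52/(1 + 2.741) = 0.6737 m.
d_NH₃ = 2.52 − 0.6737 = 1.85 m.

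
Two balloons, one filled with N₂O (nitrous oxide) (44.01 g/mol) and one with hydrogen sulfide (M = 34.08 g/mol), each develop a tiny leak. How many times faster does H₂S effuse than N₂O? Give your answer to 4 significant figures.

By Graham's law, rate_H₂S/rate_N₂O = √(M_N₂O/M_H₂S) = √(44.01/34.08) = √1.291 = 1.136.

1.136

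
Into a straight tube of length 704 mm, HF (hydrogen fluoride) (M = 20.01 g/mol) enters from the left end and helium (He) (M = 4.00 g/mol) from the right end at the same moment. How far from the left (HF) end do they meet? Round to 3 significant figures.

218 mm

In equal time, each gas travels a distance ∝ its rate ∝ 1/√M, so d_HF/d_He = √(M_He/M_HF) = √(4.00/20.01) = 0.4471.
With d_HF + d_He = 704 mm, d_He = 704/(1 + 0.4471) = 486.5 mm.
d_HF = 704 − 486.5 = 218 mm.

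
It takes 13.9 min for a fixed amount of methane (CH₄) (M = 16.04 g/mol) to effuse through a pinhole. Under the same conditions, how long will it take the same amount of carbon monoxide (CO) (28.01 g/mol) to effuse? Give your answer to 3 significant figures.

18.4 min

Since effusion rate ∝ 1/√M, t_CO/t_CH₄ = √(M_CO/M_CH₄) = √(28.01/16.04) = √1.746 = 1.321.
So the time for CO is 13.9 × 1.321 = 18.4 min.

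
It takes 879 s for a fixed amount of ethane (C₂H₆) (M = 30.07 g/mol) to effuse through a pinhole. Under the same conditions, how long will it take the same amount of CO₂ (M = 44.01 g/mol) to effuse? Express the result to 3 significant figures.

1060 s

Graham's law gives t_CO₂/t_C₂H₆ = √(M_CO₂/M_C₂H₆) = √(44.01/30.07) = √1.464 = 1.210.
So the time for CO₂ is 879 × 1.210 = 1060 s.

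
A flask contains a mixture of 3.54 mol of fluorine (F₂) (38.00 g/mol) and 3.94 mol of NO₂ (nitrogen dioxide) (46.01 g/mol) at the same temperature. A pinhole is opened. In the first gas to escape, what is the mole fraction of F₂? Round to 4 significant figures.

0.4971

The effusion rate of species i is ∝ p_i/√M_i ∝ n_i/√M_i.
Mole fraction of F₂ in the effusate = (n_F₂/√M_F₂) / (n_F₂/√M_F₂ + n_NO₂/√M_NO₂)
= (3.54/√38.00) / (3.54/√38.00 + 3.94/√46.01) = 0.5743/(0.5743 + 0.5809) = 0.4971.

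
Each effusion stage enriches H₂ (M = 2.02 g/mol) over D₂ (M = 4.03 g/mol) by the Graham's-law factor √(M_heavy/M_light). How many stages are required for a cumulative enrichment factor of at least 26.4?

10

Single-stage factor α = √(4.03/2.02), so ln α = ½ ln(1.99505) = 0.3453.
Need α^N ≥ 26.4 ⇒ N ≥ ln(26.4) / ln α = 3.273 / 0.3453 = 9.48.
Minimum whole number of stages: N = 10.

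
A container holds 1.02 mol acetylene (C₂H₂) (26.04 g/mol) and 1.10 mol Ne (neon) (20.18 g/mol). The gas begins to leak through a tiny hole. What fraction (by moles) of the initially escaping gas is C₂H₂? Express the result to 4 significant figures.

0.4494

The effusion rate of species i is ∝ p_i/√M_i ∝ n_i/√M_i.
x_C₂H₂(eff) = (n_C₂H₂/√M_C₂H₂) / (n_C₂H₂/√M_C₂H₂ + n_Ne/√M_Ne)
= (1.02/√26.04) / (1.02/√26.04 + 1.10/√20.18) = 0.1999/(0.1999 + 0.2449) = 0.4494.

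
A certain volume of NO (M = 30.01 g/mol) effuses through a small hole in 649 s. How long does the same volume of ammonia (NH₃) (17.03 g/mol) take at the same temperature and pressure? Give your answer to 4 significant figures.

488.9 s

From Graham's law, t_NH₃/t_NO = √(M_NH₃/M_NO) = √(17.03/30.01) = √0.5675 = 0.7533.
So the time for NH₃ is 649 × 0.7533 = 488.9 s.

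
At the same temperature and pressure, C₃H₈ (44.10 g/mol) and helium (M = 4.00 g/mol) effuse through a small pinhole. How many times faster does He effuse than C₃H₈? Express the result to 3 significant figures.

3.32

Using Graham's law: rate_He/rate_C₃H₈ = √(M_C₃H₈/M_He) = √(44.10/4.00) = √11.03 = 3.32.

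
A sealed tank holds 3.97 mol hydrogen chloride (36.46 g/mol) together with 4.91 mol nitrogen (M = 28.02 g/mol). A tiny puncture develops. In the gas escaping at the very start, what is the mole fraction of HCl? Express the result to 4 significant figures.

Effusion rate of each component ∝ n_i/√M_i (partial pressure × 1/√M).
Mole fraction of HCl in the effusate = (n_HCl/√M_HCl) / (n_HCl/√M_HCl + n_N₂/√M_N₂)
= (3.97/√36.46) / (3.97/√36.46 + 4.91/√28.02) = 0.6575/(0.6575 + 0.9276) = 0.4148.

0.4148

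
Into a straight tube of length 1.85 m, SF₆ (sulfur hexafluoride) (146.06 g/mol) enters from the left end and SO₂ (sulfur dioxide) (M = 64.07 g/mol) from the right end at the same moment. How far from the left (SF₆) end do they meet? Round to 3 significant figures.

In equal time, each gas travels a distance ∝ its rate ∝ 1/√M, so d_SF₆/d_SO₂ = √(M_SO₂/M_SF₆) = √(64.07/146.06) = 0.6623.
With d_SF₆ + d_SO₂ = 1.85 m, d_SO₂ = 1.85/(1 + 0.6623) = 1.113 m.
d_SF₆ = 1.85 − 1.113 = 0.737 m.

0.737 m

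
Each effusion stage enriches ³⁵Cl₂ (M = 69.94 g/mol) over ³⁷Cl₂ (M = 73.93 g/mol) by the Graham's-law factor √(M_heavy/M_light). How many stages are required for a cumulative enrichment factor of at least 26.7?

119

Per stage α = (73.93/69.94)^(1/2) = 1.05705^0.5, giving ln α = 0.02774.
Need α^N ≥ 26.7 ⇒ N ≥ ln(26.7) / ln α = 3.285 / 0.02774 = 118.41.
Rounding up, N = 119 stages.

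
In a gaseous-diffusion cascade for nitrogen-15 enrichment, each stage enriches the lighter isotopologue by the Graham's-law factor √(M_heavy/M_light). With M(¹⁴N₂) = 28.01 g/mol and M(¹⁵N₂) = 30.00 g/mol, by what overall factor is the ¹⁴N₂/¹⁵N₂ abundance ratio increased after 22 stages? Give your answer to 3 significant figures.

2.13

The single-stage factor is √(M_heavy/M_light), so 22 stages give [√(30.00/28.01)]^22 = (30.00/28.01)^(22/2).
= 1.07105^11 = 2.13.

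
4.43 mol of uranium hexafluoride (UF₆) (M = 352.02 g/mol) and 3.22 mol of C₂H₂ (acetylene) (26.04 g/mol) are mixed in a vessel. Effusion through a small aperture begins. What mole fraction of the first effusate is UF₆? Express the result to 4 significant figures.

0.2723

Effusion rate of each component ∝ n_i/√M_i (partial pressure × 1/√M).
So x_UF₆ in the escaping gas = (n_UF₆/√M_UF₆) / Σ(n_i/√M_i)
= (4.43/√352.02) / (4.43/√352.02 + 3.22/√26.04) = 0.2361/(0.2361 + 0.6310) = 0.2723.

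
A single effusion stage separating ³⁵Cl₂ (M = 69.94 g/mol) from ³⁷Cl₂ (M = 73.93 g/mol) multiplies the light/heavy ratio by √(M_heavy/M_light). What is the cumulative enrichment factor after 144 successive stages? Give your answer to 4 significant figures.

The single-stage factor is √(M_heavy/M_light), so 144 stages give [√(73.93/69.94)]^144 = (73.93/69.94)^(144/2).
= 1.05705^72 = 54.31.

54.31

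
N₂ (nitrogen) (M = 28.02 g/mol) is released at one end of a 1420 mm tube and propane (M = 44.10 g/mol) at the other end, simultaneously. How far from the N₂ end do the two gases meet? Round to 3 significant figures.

790 mm

Graham's law gives d_N₂/d_C₃H₈ = rate_N₂/rate_C₃H₈ = √(M_C₃H₈/M_N₂) = √(44.10/28.02) = 1.255.
With d_N₂ + d_C₃H₈ = 1420 mm, d_C₃H₈ = 1420/(1 + 1.255) = 629.8 mm.
d_N₂ = 1420 − 629.8 = 790 mm.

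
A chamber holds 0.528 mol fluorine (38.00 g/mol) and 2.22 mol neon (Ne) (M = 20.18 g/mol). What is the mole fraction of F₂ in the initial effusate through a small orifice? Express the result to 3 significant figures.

The effusion rate of species i is ∝ p_i/√M_i ∝ n_i/√M_i.
x_F₂(eff) = (n_F₂/√M_F₂) / (n_F₂/√M_F₂ + n_Ne/√M_Ne)
= (0.528/√38.00) / (0.528/√38.00 + 2.22/√20.18) = 0.08565/(0.08565 + 0.4942) = 0.148.

0.148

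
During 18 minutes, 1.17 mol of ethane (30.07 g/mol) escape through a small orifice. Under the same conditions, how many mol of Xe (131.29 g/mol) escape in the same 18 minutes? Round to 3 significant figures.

Since effusion rate ∝ 1/√M, rate_Xe/rate_C₂H₆ = √(M_C₂H₆/M_Xe) = √(30.07/131.29) = √0.2290 = 0.4786.
So the amount for Xe is 1.17 × 0.4786 = 0.560 mol.

0.560 mol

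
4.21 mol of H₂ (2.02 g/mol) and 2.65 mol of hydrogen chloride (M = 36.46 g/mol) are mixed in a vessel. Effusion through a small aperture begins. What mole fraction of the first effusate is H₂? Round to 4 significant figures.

The effusion rate of species i is ∝ p_i/√M_i ∝ n_i/√M_i.
So x_H₂ in the escaping gas = (n_H₂/√M_H₂) / Σ(n_i/√M_i)
= (4.21/√2.02) / (4.21/√2.02 + 2.65/√36.46) = 2.962/(2.962 + 0.4389) = 0.8710.

0.8710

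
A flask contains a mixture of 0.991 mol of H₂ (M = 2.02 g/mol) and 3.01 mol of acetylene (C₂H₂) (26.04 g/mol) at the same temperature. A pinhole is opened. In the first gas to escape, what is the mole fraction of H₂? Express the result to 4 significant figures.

Rate_i ∝ x_i/√M_i (Graham's law weighted by mole fraction), so the effusate composition follows n_i/√M_i.
Mole fraction of H₂ in the effusate = (n_H₂/√M_H₂) / (n_H₂/√M_H₂ + n_C₂H₂/√M_C₂H₂)
= (0.991/√2.02) / (0.991/√2.02 + 3.01/√26.04) = 0.6973/(0.6973 + 0.5899) = 0.5417.

0.5417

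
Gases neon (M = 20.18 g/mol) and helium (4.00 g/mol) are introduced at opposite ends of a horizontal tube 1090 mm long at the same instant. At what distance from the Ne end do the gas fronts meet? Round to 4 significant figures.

Graham's law gives d_Ne/d_He = rate_Ne/rate_He = √(M_He/M_Ne) = √(4.00/20.18) = 0.4452.
With d_Ne + d_He = 1090 mm, d_He = 1090/(1 + 0.4452) = 754.2 mm.
d_Ne = 1090 − 754.2 = 335.8 mm.

335.8 mm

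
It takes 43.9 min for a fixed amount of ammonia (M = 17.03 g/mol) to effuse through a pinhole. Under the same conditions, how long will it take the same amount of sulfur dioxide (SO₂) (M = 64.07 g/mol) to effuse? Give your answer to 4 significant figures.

85.15 min

Since effusion rate ∝ 1/√M, t_SO₂/t_NH₃ = √(M_SO₂/M_NH₃) = √(64.07/17.03) = √3.762 = 1.940.
So the time for SO₂ is 43.9 × 1.940 = 85.15 min.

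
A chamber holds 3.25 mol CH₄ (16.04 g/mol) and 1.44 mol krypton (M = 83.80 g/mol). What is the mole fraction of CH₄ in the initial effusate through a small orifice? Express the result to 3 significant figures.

Rate_i ∝ x_i/√M_i (Graham's law weighted by mole fraction), so the effusate composition follows n_i/√M_i.
Mole fraction of CH₄ in the effusate = (n_CH₄/√M_CH₄) / (n_CH₄/√M_CH₄ + n_Kr/√M_Kr)
= (3.25/√16.04) / (3.25/√16.04 + 1.44/√83.80) = 0.8115/(0.8115 + 0.1573) = 0.838.

0.838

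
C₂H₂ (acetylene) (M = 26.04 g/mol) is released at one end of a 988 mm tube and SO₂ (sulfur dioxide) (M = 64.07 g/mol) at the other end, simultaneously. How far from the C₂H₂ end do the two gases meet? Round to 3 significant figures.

Distances travelled in equal time are proportional to diffusion rates, so d_C₂H₂/d_SO₂ = √(M_SO₂/M_C₂H₂) = √(64.07/26.04) = 1.569.
With d_C₂H₂ + d_SO₂ = 988 mm, d_SO₂ = 988/(1 + 1.569) = 384.6 mm.
d_C₂H₂ = 988 − 384.6 = 603 mm.

603 mm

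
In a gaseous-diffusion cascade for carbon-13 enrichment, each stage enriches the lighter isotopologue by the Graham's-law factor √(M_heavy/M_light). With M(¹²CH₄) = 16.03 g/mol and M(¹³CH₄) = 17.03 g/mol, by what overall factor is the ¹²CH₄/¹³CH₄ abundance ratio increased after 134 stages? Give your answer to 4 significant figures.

Each stage multiplies the ratio by α = √(17.03/16.03), so after 134 stages the overall factor is α^134 = (17.03/16.03)^(134/2).
= 1.06238^67 = 57.65.

57.65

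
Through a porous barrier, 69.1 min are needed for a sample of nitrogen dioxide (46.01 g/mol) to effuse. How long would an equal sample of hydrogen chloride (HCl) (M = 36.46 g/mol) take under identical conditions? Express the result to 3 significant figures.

61.5 min

Since effusion rate ∝ 1/√M, t_HCl/t_NO₂ = √(M_HCl/M_NO₂) = √(36.46/46.01) = √0.7924 = 0.8902.
So the time for HCl is 69.1 × 0.8902 = 61.5 min.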